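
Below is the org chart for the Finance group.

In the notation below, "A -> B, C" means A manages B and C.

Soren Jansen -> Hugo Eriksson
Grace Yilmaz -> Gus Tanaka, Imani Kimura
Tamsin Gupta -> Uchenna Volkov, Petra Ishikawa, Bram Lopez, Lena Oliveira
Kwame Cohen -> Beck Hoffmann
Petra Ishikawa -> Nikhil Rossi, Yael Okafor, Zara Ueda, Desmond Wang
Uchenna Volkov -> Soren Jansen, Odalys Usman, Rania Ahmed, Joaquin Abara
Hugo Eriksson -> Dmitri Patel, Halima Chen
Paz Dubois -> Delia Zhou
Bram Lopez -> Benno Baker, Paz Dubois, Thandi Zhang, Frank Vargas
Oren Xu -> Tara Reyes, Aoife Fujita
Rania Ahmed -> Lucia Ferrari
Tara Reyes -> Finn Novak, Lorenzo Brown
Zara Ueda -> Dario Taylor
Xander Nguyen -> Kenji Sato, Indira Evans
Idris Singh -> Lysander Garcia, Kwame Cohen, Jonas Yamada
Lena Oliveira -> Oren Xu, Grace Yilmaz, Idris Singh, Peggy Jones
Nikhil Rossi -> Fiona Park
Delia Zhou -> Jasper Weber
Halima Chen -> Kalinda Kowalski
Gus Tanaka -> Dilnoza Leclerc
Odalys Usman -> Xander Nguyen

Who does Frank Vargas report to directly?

Frank Vargas reports directly to Bram Lopez.

Bram Lopez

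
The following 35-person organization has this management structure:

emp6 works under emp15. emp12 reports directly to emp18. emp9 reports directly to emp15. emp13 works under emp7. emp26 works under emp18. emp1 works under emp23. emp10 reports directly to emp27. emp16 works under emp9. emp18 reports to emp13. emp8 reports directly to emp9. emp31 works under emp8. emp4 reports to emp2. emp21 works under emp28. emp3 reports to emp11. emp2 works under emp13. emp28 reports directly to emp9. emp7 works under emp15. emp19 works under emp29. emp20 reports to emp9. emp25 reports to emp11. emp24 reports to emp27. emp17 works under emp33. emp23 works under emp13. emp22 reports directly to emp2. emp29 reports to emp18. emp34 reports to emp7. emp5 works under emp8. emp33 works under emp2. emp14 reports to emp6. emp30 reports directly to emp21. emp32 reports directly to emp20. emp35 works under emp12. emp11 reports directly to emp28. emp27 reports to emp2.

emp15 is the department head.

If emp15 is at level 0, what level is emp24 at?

5

Chain from emp24 up to emp15: emp24 → emp27 → emp2 → emp13 → emp7 → emp15. That is 5 steps up, so emp24 is 5 levels below emp15.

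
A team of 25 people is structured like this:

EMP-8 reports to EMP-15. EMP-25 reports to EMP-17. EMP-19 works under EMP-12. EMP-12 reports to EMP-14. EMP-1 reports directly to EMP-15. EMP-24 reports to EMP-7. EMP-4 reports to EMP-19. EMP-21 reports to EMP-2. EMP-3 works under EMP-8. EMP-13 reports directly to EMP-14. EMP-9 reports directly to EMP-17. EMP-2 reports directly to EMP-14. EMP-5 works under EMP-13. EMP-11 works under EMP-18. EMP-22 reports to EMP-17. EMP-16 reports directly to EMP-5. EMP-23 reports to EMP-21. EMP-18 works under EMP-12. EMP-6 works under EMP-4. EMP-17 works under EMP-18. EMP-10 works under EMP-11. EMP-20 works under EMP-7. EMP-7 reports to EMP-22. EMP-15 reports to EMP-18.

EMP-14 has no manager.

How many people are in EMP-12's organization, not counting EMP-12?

EMP-12 directly manages EMP-19, EMP-18. Under EMP-19: EMP-4, EMP-6 (2). Under EMP-18: EMP-15, EMP-1, EMP-8, EMP-3, EMP-11, EMP-10, EMP-17, EMP-9, EMP-25, EMP-22, EMP-7, EMP-24, EMP-20 (13). So EMP-12's organization is 2 direct reports plus everyone under them: 3 + 14 = 17.

17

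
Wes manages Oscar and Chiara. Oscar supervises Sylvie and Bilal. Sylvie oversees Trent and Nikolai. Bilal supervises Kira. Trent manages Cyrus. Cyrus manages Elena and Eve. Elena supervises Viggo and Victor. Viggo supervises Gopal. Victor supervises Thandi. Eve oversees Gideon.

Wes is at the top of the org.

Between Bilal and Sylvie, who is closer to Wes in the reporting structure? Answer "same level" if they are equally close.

same level

Both Bilal and Sylvie are 2 levels below Wes.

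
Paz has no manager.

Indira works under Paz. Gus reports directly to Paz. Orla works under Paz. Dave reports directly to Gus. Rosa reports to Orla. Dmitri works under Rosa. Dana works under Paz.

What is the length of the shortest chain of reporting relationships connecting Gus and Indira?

Gus is 1 level below Paz, and Indira is 1 level below Paz (their lowest common manager). The shortest path runs up from Gus to Paz and back down to Indira: 1 + 1 = 2 links.

2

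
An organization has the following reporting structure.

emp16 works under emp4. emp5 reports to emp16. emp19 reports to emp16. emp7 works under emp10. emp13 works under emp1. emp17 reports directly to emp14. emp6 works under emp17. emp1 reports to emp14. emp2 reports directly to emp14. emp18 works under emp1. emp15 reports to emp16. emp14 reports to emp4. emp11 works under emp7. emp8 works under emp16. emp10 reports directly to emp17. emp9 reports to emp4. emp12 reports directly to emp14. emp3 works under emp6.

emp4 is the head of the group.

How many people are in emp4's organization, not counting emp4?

18

emp4 directly manages emp14, emp16, emp9. Under emp14: emp12, emp1, emp13, emp18, emp2, emp17, emp6, emp3, emp10, emp7, emp11 (11). Under emp16: emp5, emp19, emp8, emp15 (4). emp9 has no reports. So emp4's organization is 3 direct reports plus everyone under them: 12 + 5 + 1 = 18.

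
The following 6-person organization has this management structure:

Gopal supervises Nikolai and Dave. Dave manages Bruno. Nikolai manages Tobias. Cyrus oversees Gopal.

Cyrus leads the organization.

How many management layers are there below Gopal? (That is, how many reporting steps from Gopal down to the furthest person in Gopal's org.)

The longest chain under Gopal runs Gopal → Dave → Bruno, which is 2 levels below Gopal.

2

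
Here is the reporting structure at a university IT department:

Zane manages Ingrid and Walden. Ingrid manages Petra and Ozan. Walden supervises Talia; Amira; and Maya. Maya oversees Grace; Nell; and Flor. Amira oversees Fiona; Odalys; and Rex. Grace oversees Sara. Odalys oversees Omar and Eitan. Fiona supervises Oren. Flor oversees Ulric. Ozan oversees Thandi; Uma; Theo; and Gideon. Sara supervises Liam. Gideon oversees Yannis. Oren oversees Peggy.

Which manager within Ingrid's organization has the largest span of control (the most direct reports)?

Direct-report counts within Ingrid's organization: Ingrid has 2; Ozan has 4; Gideon has 1. The largest is 4, held by Ozan.

Ozan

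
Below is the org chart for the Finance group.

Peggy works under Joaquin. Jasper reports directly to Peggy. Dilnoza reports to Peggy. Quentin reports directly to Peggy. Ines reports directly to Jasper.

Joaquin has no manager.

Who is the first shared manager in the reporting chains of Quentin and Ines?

Peggy

Quentin's chain of managers is Peggy, Joaquin. Ines's chain of managers is Jasper, Peggy, Joaquin. The first manager that appears in both chains is Peggy.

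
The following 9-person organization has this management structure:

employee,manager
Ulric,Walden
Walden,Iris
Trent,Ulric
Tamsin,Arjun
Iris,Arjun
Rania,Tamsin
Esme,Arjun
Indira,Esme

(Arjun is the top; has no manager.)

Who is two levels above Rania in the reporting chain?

Arjun

Rania reports to Tamsin, and Tamsin reports to Arjun. So Rania's skip-level manager is Arjun.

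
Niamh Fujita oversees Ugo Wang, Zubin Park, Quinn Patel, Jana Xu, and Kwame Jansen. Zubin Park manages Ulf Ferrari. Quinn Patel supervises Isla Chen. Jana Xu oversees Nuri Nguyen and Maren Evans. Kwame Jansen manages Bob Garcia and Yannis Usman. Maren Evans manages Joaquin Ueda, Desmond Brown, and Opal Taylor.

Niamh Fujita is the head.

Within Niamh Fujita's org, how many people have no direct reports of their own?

The people in Niamh Fujita's organization with no one reporting to them are Yannis Usman, Bob Garcia, Nuri Nguyen, Desmond Brown, Opal Taylor, Joaquin Ueda, Isla Chen, Ulf Ferrari, Ugo Wang. That is 9.

9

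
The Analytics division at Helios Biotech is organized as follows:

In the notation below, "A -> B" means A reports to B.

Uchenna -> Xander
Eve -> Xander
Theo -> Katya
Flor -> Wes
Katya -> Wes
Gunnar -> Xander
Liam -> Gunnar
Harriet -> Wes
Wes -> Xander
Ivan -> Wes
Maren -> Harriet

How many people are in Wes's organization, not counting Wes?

6

Wes directly manages Harriet, Ivan, Katya, Flor. Under Harriet: Maren (1). Ivan has no reports. Under Katya: Theo (1). Flor has no reports. So Wes's organization is 4 direct reports plus everyone under them: 2 + 1 + 2 + 1 = 6.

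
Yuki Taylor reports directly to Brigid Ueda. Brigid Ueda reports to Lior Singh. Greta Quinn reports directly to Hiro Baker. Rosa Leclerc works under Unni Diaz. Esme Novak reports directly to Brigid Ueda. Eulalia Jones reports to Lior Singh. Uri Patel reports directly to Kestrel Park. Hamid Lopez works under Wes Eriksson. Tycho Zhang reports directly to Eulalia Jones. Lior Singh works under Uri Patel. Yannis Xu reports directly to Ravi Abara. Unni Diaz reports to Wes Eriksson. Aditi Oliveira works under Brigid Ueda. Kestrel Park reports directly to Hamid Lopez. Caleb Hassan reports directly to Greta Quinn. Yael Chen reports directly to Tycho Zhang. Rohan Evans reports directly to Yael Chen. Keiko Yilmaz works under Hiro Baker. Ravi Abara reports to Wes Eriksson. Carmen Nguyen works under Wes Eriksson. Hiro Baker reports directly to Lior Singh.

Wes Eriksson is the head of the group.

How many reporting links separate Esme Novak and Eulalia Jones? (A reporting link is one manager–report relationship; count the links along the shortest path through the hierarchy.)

Esme Novak is 2 levels below Lior Singh, and Eulalia Jones is 1 level below Lior Singh (their lowest common manager). The shortest path runs up from Esme Novak to Lior Singh and back down to Eulalia Jones: 2 + 1 = 3 links.

3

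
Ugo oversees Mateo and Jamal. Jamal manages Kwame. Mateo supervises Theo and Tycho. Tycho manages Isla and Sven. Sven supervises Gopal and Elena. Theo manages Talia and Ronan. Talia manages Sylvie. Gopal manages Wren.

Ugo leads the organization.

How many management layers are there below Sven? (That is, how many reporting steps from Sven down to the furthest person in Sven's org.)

2

The longest chain under Sven runs Sven → Gopal → Wren, which is 2 levels below Sven.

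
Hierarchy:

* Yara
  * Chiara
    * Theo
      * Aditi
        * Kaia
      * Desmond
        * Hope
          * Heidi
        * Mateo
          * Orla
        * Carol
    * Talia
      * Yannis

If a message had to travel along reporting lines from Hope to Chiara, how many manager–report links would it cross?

Hope is in Chiara's organization: the chain from Hope up to Chiara is Hope → Desmond → Theo → Chiara, which is 3 links.

3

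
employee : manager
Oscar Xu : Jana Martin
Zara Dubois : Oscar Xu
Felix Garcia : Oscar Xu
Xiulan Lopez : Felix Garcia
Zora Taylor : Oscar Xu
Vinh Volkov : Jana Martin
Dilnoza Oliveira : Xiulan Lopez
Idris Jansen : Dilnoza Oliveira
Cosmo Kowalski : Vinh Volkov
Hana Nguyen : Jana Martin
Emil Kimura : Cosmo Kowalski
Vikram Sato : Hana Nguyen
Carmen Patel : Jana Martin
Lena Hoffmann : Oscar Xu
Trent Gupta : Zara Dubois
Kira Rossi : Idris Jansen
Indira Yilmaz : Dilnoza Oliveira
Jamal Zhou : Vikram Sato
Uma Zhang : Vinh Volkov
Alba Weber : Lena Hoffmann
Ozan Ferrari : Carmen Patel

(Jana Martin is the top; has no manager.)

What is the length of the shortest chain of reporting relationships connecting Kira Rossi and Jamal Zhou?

9

Kira Rossi is 6 levels below Jana Martin, and Jamal Zhou is 3 levels below Jana Martin (their lowest common manager). The shortest path runs up from Kira Rossi to Jana Martin and back down to Jamal Zhou: 6 + 3 = 9 links.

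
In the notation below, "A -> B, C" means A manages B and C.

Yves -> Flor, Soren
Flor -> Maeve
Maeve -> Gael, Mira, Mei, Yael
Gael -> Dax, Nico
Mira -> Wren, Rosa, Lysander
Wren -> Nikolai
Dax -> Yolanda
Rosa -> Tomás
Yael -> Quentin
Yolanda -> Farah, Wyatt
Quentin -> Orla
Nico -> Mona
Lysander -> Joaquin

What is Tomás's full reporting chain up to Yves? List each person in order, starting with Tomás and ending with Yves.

Tomás -> Rosa -> Mira -> Maeve -> Flor -> Yves

Tomás reports to Rosa. Rosa reports to Mira. Mira reports to Maeve. Maeve reports to Flor. Flor reports to Yves. Yves is at the top.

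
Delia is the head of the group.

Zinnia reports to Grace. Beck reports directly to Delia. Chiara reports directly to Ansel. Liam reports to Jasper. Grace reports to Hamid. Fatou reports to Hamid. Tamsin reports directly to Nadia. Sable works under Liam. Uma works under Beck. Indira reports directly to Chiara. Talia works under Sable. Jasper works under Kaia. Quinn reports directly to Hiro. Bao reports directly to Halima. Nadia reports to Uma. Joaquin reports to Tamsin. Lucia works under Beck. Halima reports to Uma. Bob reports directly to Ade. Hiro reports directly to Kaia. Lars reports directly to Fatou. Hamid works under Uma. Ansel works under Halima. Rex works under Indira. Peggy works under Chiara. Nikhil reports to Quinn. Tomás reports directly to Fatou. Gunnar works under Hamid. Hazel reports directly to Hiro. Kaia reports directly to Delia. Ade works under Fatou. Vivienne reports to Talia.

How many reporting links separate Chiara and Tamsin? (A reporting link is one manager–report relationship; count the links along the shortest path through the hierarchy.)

5

Chiara is 3 levels below Uma, and Tamsin is 2 levels below Uma (their lowest common manager). The shortest path runs up from Chiara to Uma and back down to Tamsin: 3 + 2 = 5 links.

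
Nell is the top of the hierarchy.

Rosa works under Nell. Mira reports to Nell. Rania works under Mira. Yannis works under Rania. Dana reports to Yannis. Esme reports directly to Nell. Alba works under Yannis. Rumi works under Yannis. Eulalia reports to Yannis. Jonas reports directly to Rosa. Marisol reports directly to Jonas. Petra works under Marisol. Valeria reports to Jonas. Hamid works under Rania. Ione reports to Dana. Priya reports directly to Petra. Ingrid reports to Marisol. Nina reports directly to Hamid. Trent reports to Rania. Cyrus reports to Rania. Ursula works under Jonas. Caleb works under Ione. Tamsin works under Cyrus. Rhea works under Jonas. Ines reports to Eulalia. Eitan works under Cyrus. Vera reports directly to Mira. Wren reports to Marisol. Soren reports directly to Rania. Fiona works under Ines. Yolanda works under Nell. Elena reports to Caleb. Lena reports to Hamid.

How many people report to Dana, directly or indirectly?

Dana directly manages Ione. Under Ione: Caleb, Elena (2). That's 3 in total.

3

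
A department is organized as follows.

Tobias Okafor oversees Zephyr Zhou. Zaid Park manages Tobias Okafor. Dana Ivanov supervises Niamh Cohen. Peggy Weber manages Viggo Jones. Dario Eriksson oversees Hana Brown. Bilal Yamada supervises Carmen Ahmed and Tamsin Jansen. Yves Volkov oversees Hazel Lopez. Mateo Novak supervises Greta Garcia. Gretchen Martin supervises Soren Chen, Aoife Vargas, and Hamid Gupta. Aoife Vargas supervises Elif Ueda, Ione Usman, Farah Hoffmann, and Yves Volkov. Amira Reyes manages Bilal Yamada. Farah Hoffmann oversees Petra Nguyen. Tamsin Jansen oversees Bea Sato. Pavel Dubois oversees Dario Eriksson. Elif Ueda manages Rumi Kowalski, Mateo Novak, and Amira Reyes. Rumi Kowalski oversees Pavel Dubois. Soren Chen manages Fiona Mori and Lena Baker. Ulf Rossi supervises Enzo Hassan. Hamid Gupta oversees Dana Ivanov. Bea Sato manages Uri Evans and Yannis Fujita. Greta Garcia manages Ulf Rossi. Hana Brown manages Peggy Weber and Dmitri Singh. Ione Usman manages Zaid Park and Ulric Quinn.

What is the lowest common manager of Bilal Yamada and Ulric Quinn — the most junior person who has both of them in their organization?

Aoife Vargas

Bilal Yamada's chain of managers is Amira Reyes, Elif Ueda, Aoife Vargas, Gretchen Martin. Ulric Quinn's chain of managers is Ione Usman, Aoife Vargas, Gretchen Martin. The first manager that appears in both chains is Aoife Vargas.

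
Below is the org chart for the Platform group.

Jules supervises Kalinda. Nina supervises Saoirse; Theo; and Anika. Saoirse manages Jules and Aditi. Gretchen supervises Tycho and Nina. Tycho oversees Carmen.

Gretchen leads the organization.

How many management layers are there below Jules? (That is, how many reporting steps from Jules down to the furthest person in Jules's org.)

1

The longest chain under Jules runs Jules → Kalinda, which is 1 level below Jules.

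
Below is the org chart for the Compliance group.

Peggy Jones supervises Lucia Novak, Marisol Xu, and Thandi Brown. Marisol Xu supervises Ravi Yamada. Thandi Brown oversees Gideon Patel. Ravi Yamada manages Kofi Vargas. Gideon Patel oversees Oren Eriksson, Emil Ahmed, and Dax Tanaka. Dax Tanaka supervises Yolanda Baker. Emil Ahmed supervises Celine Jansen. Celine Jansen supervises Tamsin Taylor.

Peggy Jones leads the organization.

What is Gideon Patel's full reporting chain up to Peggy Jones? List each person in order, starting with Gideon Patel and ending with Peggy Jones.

Gideon Patel -> Thandi Brown -> Peggy Jones

Gideon Patel reports to Thandi Brown. Thandi Brown reports to Peggy Jones. Peggy Jones is at the top.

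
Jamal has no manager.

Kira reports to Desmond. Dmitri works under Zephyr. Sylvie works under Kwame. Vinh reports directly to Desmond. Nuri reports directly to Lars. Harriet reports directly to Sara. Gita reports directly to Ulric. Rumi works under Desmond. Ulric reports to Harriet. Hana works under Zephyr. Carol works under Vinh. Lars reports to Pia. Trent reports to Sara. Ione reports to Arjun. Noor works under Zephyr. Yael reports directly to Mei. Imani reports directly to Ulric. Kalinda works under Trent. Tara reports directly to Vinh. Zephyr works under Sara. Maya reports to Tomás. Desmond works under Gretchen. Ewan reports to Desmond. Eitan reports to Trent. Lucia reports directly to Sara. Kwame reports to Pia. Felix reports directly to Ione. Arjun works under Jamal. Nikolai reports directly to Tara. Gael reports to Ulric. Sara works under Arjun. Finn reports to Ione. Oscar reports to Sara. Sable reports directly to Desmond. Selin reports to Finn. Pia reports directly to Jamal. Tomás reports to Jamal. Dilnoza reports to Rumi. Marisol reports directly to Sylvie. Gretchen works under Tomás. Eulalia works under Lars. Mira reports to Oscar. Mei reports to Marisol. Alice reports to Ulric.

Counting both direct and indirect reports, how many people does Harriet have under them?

5

Harriet directly manages Ulric. Under Ulric: Gita, Alice, Gael, Imani (4). That's 5 in total.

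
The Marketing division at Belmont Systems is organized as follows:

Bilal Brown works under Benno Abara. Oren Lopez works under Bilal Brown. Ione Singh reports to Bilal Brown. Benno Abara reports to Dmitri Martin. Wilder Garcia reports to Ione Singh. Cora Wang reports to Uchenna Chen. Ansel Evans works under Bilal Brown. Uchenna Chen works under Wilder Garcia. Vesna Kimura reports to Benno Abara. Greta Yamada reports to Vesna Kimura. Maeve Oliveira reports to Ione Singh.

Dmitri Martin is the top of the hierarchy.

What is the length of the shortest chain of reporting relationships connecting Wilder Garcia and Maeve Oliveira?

2

Wilder Garcia is 1 level below Ione Singh, and Maeve Oliveira is 1 level below Ione Singh (their lowest common manager). The shortest path runs up from Wilder Garcia to Ione Singh and back down to Maeve Oliveira: 1 + 1 = 2 links.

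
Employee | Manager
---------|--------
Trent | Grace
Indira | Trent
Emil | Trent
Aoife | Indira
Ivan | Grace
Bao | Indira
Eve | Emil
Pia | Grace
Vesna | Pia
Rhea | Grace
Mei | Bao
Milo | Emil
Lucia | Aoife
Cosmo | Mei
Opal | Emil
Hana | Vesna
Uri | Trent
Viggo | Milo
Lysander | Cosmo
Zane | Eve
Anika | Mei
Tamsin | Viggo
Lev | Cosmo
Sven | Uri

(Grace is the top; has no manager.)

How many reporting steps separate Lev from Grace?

6

Chain from Lev up to Grace: Lev → Cosmo → Mei → Bao → Indira → Trent → Grace. That is 6 steps up, so Lev is 6 levels below Grace.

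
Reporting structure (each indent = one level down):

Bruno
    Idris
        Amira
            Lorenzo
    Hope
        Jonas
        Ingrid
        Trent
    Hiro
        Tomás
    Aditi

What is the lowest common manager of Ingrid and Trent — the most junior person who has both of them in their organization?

Ingrid's chain of managers is Hope, Bruno. Trent's chain of managers is Hope, Bruno. The first manager that appears in both chains is Hope.

Hope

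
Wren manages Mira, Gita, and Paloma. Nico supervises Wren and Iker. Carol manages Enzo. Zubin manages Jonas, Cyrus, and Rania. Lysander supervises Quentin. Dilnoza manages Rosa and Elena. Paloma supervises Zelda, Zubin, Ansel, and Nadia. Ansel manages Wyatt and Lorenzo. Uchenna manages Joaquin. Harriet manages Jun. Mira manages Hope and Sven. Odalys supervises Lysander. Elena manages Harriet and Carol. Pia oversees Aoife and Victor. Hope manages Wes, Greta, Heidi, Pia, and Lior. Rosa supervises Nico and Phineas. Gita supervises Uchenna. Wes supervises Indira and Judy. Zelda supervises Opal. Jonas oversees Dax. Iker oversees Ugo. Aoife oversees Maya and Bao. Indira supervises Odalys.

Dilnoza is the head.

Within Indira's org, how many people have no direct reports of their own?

The only person in Indira's organization with no one reporting to them is Quentin. That is 1.

1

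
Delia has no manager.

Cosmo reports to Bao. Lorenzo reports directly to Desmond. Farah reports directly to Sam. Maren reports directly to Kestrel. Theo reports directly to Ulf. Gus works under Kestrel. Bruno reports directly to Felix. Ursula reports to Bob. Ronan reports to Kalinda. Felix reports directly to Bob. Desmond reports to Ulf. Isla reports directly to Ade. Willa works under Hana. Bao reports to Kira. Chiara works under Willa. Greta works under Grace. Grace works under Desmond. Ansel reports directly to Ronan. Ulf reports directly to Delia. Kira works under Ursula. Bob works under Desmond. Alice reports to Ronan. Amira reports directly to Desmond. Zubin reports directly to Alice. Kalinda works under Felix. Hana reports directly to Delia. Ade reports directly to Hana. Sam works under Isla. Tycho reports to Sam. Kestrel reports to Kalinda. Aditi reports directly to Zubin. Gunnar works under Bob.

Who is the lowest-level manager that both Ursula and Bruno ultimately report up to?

Bob

Ursula's chain of managers is Bob, Desmond, Ulf, Delia. Bruno's chain of managers is Felix, Bob, Desmond, Ulf, Delia. The first manager that appears in both chains is Bob.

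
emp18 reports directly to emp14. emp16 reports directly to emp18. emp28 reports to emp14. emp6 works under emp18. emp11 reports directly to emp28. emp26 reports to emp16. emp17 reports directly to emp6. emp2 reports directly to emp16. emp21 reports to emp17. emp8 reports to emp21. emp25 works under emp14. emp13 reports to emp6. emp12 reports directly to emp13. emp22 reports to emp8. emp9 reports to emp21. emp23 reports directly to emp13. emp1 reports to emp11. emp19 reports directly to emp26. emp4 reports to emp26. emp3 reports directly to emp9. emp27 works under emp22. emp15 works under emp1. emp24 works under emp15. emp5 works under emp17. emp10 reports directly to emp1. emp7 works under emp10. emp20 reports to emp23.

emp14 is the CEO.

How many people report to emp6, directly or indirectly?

12

emp6 directly manages emp17, emp13. Under emp17: emp5, emp21, emp9, emp3, emp8, emp22, emp27 (7). Under emp13: emp23, emp20, emp12 (3). So emp6's organization is 2 direct reports plus everyone under them: 8 + 4 = 12.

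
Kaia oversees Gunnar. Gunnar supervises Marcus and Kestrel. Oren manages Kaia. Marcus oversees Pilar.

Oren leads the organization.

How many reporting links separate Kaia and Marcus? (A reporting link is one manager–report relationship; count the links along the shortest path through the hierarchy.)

2

Marcus is in Kaia's organization: the chain from Marcus up to Kaia is Marcus → Gunnar → Kaia, which is 2 links.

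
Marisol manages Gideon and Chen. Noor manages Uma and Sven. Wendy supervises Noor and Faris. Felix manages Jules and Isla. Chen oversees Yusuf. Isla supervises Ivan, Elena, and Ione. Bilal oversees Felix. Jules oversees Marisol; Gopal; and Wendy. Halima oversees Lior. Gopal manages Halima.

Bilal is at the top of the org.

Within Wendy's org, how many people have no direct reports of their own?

The people in Wendy's organization with no one reporting to them are Sven, Uma, Faris. That is 3.

3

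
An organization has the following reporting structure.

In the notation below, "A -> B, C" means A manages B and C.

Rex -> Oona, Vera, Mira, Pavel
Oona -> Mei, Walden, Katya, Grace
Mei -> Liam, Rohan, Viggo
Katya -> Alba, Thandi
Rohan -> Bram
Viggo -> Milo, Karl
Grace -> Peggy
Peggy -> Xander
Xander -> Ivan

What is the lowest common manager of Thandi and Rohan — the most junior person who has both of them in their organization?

Thandi's chain of managers is Katya, Oona, Rex. Rohan's chain of managers is Mei, Oona, Rex. The first manager that appears in both chains is Oona.

Oona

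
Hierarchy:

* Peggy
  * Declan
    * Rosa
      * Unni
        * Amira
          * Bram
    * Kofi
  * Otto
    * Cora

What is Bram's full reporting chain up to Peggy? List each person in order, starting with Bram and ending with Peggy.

Bram reports to Amira. Amira reports to Unni. Unni reports to Rosa. Rosa reports to Declan. Declan reports to Peggy. Peggy is at the top.

Bram -> Amira -> Unni -> Rosa -> Declan -> Peggy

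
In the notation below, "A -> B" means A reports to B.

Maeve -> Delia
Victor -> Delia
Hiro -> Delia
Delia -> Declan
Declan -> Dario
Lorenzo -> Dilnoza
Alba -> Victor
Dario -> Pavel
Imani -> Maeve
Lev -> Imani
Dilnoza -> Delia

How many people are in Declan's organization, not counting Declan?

Declan directly manages Delia. Under Delia: Hiro, Maeve, Imani, Lev, Victor, Alba, Dilnoza, Lorenzo (8). That's 9 in total.

9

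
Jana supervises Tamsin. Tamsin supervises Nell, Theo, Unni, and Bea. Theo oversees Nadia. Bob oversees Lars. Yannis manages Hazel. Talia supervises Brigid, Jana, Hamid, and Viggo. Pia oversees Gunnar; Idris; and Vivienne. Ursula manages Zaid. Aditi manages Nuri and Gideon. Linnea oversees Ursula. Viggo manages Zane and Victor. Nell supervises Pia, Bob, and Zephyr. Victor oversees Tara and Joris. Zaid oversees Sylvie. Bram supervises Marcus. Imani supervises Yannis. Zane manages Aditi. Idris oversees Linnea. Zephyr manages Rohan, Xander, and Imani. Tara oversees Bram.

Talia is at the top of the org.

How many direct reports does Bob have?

1

Bob directly manages Lars. That is 1 direct report.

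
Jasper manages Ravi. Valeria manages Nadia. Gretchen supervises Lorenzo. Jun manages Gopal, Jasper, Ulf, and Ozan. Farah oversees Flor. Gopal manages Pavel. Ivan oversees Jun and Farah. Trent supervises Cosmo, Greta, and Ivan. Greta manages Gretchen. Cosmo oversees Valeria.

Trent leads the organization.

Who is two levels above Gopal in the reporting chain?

Gopal reports to Jun, and Jun reports to Ivan. So Gopal's skip-level manager is Ivan.

Ivan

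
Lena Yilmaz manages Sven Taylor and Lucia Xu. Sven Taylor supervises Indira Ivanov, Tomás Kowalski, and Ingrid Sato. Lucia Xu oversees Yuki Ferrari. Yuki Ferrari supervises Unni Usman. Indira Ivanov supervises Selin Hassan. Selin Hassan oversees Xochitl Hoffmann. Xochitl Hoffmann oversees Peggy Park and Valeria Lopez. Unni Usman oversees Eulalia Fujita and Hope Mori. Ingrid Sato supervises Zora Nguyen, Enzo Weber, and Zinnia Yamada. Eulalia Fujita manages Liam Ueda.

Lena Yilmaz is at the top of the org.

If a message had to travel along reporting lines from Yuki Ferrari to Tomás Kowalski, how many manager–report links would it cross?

4

Yuki Ferrari is 2 levels below Lena Yilmaz, and Tomás Kowalski is 2 levels below Lena Yilmaz (their lowest common manager). The shortest path runs up from Yuki Ferrari to Lena Yilmaz and back down to Tomás Kowalski: 2 + 2 = 4 links.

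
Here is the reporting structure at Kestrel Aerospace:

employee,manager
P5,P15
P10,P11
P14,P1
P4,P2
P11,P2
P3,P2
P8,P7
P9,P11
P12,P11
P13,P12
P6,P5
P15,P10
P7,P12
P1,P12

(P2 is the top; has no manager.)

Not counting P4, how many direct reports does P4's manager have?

2

P4 reports to P2. P2's other direct reports are P11, P3 — 2 peers.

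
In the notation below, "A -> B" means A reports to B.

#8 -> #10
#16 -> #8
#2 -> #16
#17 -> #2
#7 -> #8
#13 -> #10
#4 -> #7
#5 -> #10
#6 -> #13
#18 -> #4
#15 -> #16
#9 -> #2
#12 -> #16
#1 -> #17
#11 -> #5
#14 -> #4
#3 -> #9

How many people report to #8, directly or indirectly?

#8 directly manages #16, #7. Under #16: #12, #15, #2, #9, #3, #17, #1 (7). Under #7: #4, #14, #18 (3). So #8's organization is 2 direct reports plus everyone under them: 8 + 4 = 12.

12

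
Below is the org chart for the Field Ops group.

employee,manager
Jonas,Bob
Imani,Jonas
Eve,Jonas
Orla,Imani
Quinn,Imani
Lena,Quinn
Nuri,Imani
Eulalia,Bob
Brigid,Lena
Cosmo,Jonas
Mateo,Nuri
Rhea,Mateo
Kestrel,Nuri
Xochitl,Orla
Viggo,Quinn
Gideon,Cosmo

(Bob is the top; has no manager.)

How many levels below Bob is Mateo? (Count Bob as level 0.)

Chain from Mateo up to Bob: Mateo → Nuri → Imani → Jonas → Bob. That is 4 steps up, so Mateo is 4 levels below Bob.

4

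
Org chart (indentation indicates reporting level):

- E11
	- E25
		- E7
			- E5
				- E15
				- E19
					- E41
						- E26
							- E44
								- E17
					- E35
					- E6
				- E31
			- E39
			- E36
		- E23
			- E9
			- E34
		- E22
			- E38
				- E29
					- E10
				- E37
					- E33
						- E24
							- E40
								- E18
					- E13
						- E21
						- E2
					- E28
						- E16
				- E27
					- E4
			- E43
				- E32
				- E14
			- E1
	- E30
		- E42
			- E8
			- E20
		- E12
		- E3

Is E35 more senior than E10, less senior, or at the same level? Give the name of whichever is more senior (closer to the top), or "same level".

Both E35 and E10 are 5 levels below E11.

same level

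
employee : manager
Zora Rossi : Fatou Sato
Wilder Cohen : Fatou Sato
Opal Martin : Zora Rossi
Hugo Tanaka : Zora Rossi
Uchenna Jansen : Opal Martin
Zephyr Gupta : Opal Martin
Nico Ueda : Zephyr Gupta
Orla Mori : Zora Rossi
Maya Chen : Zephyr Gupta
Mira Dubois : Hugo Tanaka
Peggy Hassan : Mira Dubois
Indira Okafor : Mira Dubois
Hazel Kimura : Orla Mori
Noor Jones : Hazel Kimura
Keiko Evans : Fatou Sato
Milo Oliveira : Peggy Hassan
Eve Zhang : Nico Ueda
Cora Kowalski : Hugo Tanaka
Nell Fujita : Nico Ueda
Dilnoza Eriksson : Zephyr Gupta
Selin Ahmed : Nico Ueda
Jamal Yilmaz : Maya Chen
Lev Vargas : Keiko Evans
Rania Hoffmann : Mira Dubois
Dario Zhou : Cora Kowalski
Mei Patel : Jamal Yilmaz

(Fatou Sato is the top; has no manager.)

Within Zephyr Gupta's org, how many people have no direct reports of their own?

The people in Zephyr Gupta's organization with no one reporting to them are Dilnoza Eriksson, Mei Patel, Selin Ahmed, Nell Fujita, Eve Zhang. That is 5.

5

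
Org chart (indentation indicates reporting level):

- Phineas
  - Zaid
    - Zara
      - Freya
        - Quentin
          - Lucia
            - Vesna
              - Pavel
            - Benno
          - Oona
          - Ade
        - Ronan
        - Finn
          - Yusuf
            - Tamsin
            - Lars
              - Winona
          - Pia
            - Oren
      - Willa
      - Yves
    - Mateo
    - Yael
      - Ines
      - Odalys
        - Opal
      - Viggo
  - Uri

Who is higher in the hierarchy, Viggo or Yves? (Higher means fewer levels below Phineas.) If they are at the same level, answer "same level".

same level

Both Viggo and Yves are 3 levels below Phineas.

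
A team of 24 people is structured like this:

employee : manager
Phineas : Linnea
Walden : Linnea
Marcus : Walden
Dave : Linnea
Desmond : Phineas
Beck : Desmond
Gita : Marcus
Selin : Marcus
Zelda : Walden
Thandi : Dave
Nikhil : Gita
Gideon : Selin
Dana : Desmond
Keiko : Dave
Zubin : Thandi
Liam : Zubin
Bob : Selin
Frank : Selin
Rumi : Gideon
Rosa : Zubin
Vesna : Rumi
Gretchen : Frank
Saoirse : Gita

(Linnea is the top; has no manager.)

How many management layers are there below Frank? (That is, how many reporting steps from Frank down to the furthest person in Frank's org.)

1

The longest chain under Frank runs Frank → Gretchen, which is 1 level below Frank.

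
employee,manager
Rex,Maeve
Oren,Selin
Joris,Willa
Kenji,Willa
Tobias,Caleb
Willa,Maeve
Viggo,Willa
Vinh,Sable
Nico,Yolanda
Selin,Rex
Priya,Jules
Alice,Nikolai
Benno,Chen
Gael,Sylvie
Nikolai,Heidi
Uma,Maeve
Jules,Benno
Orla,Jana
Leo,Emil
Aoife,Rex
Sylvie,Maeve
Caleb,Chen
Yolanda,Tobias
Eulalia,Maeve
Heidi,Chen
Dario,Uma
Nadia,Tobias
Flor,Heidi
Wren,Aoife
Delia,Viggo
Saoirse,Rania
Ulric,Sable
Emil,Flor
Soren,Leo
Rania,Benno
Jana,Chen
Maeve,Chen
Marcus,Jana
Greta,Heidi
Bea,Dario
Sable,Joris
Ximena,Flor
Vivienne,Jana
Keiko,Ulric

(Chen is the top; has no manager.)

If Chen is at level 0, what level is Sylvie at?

2

Chain from Sylvie up to Chen: Sylvie → Maeve → Chen. That is 2 steps up, so Sylvie is 2 levels below Chen.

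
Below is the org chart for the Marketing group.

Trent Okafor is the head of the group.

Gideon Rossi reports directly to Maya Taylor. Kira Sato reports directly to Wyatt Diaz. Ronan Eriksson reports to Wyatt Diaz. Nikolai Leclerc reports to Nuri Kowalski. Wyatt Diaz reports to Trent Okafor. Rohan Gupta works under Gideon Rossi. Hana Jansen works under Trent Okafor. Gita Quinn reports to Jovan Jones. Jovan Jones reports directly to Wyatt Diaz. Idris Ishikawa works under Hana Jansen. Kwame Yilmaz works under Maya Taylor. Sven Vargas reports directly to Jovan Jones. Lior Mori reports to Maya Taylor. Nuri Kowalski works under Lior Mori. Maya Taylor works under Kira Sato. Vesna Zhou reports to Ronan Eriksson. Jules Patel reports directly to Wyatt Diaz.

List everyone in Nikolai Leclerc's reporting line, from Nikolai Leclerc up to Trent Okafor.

Nikolai Leclerc reports to Nuri Kowalski. Nuri Kowalski reports to Lior Mori. Lior Mori reports to Maya Taylor. Maya Taylor reports to Kira Sato. Kira Sato reports to Wyatt Diaz. Wyatt Diaz reports to Trent Okafor. Trent Okafor is at the top.

Nikolai Leclerc -> Nuri Kowalski -> Lior Mori -> Maya Taylor -> Kira Sato -> Wyatt Diaz -> Trent Okafor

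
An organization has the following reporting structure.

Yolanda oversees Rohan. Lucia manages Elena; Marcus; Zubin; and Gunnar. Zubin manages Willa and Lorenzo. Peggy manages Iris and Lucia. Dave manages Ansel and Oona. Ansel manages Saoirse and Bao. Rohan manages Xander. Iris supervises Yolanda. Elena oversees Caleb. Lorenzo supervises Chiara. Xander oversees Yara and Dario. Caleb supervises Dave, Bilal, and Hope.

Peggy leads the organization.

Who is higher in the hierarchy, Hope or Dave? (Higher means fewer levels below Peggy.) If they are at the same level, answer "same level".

same level

Both Hope and Dave are 4 levels below Peggy.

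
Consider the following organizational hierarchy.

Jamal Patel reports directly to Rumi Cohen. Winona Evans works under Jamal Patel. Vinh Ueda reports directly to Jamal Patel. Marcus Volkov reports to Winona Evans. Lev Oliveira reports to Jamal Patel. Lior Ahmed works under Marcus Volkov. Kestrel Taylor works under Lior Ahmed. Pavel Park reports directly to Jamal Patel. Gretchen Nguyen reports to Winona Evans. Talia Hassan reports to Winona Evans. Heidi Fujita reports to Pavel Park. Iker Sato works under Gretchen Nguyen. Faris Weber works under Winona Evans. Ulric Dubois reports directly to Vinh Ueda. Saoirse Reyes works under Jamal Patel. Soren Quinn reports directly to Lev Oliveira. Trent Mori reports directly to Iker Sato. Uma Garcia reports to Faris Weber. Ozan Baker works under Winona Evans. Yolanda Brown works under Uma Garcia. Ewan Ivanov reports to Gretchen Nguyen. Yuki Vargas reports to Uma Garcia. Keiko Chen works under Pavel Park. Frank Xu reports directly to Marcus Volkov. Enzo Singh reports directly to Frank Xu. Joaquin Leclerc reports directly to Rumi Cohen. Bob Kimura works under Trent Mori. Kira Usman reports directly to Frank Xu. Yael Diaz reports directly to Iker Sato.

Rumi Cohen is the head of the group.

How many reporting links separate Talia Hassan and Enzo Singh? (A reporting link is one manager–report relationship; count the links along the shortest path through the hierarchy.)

Talia Hassan is 1 level below Winona Evans, and Enzo Singh is 3 levels below Winona Evans (their lowest common manager). The shortest path runs up from Talia Hassan to Winona Evans and back down to Enzo Singh: 1 + 3 = 4 links.

4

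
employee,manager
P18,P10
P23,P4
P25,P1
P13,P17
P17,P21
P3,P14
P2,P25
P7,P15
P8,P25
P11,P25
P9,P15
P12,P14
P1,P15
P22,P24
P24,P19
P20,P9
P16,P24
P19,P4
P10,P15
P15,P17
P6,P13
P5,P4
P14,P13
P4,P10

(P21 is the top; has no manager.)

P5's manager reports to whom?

P5 reports to P4, and P4 reports to P10. So P5's skip-level manager is P10.

P10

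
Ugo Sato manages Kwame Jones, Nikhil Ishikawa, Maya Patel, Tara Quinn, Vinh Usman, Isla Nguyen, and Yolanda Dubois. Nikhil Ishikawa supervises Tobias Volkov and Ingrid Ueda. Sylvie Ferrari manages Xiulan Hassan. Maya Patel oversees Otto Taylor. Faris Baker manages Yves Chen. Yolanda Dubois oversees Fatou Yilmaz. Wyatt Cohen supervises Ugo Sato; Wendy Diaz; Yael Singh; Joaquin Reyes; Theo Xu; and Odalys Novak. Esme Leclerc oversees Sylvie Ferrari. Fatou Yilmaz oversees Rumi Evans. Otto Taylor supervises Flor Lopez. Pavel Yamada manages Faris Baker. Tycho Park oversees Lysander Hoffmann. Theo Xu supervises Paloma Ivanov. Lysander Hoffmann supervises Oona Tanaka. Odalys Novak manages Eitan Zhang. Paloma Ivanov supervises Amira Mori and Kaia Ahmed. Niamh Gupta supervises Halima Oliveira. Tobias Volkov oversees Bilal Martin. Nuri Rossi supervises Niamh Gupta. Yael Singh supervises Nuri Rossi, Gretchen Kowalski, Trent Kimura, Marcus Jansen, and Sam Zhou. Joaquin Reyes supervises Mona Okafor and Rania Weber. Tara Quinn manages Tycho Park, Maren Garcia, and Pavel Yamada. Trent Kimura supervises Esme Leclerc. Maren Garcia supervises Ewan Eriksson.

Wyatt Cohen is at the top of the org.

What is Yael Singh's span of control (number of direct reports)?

Yael Singh directly manages Trent Kimura, Nuri Rossi, Marcus Jansen, Gretchen Kowalski, Sam Zhou. That is 5 direct reports.

5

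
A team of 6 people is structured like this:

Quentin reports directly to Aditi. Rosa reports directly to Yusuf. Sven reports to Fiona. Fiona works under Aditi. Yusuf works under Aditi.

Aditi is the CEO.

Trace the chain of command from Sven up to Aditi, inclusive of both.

Sven reports to Fiona. Fiona reports to Aditi. Aditi is at the top.

Sven -> Fiona -> Aditi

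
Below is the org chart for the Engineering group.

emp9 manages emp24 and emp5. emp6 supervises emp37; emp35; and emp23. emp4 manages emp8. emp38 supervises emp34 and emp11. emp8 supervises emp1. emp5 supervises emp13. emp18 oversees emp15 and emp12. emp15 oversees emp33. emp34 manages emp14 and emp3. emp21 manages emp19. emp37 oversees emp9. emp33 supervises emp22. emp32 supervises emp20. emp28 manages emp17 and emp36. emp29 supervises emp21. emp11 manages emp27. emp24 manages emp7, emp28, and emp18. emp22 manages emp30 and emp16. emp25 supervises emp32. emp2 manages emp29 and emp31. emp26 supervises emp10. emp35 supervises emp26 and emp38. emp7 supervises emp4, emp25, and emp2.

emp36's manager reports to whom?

emp36 reports to emp28, and emp28 reports to emp24. So emp36's skip-level manager is emp24.

emp24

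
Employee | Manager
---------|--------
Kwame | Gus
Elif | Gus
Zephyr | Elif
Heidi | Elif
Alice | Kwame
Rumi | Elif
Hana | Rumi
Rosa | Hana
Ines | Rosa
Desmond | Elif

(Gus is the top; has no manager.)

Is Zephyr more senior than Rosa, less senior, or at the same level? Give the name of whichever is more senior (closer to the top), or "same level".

Zephyr is 2 levels below Gus; Rosa is 4. Zephyr is higher.

Zephyr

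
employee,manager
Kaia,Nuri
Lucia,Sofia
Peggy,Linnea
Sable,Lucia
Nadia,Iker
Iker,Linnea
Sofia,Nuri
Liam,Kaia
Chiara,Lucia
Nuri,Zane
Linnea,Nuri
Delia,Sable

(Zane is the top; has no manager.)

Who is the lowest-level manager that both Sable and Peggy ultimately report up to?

Nuri

Sable's chain of managers is Lucia, Sofia, Nuri, Zane. Peggy's chain of managers is Linnea, Nuri, Zane. The first manager that appears in both chains is Nuri.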